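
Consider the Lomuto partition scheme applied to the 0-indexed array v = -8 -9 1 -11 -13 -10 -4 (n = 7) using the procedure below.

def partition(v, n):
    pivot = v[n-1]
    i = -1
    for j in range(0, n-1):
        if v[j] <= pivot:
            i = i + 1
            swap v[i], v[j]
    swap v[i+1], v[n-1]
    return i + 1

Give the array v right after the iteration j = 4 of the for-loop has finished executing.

pivot = v[6] = -4; i = -1
j=0: v[0]=-8 ≤ -4 → i=0, swap v[0],v[0] (no change) → -8 -9 1 -11 -13 -10 -4
j=1: v[1]=-9 ≤ -4 → i=1, swap v[1],v[1] (no change) → -8 -9 1 -11 -13 -10 -4
j=2: v[2]=1 > -4 → no swap
j=3: v[3]=-11 ≤ -4 → i=2, swap v[2],v[3] → -8 -9 -11 1 -13 -10 -4
j=4: v[4]=-13 ≤ -4 → i=3, swap v[3],v[4] → -8 -9 -11 -13 1 -10 -4
(after j=4) v = -8 -9 -11 -13 1 -10 -4

-8 -9 -11 -13 1 -10 -4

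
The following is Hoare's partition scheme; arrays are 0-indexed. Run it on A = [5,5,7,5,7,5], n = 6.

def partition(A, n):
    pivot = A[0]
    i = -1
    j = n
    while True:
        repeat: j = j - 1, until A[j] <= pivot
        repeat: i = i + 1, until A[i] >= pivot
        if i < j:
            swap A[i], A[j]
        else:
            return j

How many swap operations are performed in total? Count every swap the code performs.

2

pivot = A[0] = 5; i = -1, j = 6
j→5 (A[5]=5≤5), i→0 (A[0]=5≥5); i<j, swap → [5,5,7,5,7,5]
j→3 (A[3]=5≤5), i→1 (A[1]=5≥5); i<j, swap → [5,5,7,5,7,5]
j→1, i→2; i≥j, return j=1. A = [5,5,7,5,7,5]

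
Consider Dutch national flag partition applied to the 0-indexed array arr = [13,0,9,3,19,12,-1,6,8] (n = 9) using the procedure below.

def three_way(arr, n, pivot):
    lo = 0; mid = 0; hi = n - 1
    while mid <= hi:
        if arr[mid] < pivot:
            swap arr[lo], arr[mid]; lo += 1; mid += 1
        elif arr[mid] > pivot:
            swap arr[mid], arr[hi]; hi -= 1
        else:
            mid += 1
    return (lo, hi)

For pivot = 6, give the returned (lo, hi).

pivot = 6; lo=0, mid=0, hi=8
arr[mid]=13>6: swap arr[0],arr[8]; hi=7 → [8,0,9,3,19,12,-1,6,13]
arr[mid]=8>6: swap arr[0],arr[7]; hi=6 → [6,0,9,3,19,12,-1,8,13]
arr[mid]=6=6: mid=1
arr[mid]=0<6: swap arr[0],arr[1]; lo=1,mid=2 → [0,6,9,3,19,12,-1,8,13]
arr[mid]=9>6: swap arr[2],arr[6]; hi=5 → [0,6,-1,3,19,12,9,8,13]
arr[mid]=-1<6: swap arr[1],arr[2]; lo=2,mid=3 → [0,-1,6,3,19,12,9,8,13]
arr[mid]=3<6: swap arr[2],arr[3]; lo=3,mid=4 → [0,-1,3,6,19,12,9,8,13]
arr[mid]=19>6: swap arr[4],arr[5]; hi=4 → [0,-1,3,6,12,19,9,8,13]
arr[mid]=12>6: swap arr[4],arr[4]; hi=3 → [0,-1,3,6,12,19,9,8,13]
end: lo=3, hi=3; arr = [0,-1,3,6,12,19,9,8,13]

(3, 3)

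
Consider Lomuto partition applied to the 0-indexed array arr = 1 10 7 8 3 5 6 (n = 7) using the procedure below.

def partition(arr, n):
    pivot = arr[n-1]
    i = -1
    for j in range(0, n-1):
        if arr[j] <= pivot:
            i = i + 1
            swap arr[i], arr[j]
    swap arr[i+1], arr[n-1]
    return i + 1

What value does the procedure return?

pivot = arr[6] = 6; i = -1
j=0: arr[0]=1 ≤ 6 → i=0, swap arr[0],arr[0] (no change) → 1 10 7 8 3 5 6
j=1: arr[1]=10 > 6 → no swap
j=2: arr[2]=7 > 6 → no swap
j=3: arr[3]=8 > 6 → no swap
j=4: arr[4]=3 ≤ 6 → i=1, swap arr[1],arr[4] → 1 3 7 8 10 5 6
j=5: arr[5]=5 ≤ 6 → i=2, swap arr[2],arr[5] → 1 3 5 8 10 7 6
final swap arr[3],arr[6] → 1 3 5 6 10 7 8; return 3

3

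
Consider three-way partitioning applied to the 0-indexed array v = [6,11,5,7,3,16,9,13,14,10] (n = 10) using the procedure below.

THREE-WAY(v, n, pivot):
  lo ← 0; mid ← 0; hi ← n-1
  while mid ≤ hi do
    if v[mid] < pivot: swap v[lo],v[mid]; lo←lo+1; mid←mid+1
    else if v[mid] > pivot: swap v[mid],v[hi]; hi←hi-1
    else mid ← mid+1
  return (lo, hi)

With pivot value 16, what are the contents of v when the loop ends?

pivot = 16; lo=0, mid=0, hi=9
v[mid]=6<16: swap v[0],v[0]; lo=1,mid=1 → [6,11,5,7,3,16,9,13,14,10]
v[mid]=11<16: swap v[1],v[1]; lo=2,mid=2 → [6,11,5,7,3,16,9,13,14,10]
v[mid]=5<16: swap v[2],v[2]; lo=3,mid=3 → [6,11,5,7,3,16,9,13,14,10]
v[mid]=7<16: swap v[3],v[3]; lo=4,mid=4 → [6,11,5,7,3,16,9,13,14,10]
v[mid]=3<16: swap v[4],v[4]; lo=5,mid=5 → [6,11,5,7,3,16,9,13,14,10]
v[mid]=16=16: mid=6
v[mid]=9<16: swap v[5],v[6]; lo=6,mid=7 → [6,11,5,7,3,9,16,13,14,10]
v[mid]=13<16: swap v[6],v[7]; lo=7,mid=8 → [6,11,5,7,3,9,13,16,14,10]
v[mid]=14<16: swap v[7],v[8]; lo=8,mid=9 → [6,11,5,7,3,9,13,14,16,10]
v[mid]=10<16: swap v[8],v[9]; lo=9,mid=10 → [6,11,5,7,3,9,13,14,10,16]
end: lo=9, hi=9; v = [6,11,5,7,3,9,13,14,10,16]

[6,11,5,7,3,9,13,14,10,16]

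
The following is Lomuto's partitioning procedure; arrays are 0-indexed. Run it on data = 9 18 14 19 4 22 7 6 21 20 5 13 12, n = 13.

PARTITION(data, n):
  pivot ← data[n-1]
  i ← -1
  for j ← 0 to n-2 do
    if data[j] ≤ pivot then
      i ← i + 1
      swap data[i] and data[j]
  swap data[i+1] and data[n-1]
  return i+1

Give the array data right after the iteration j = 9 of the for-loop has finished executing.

pivot=12, i=-1
j=0: 9≤12, i=0, swap(0,0) ⇒ 9 18 14 19 4 22 7 6 21 20 5 13 12
j=1: 18>12, skip
j=2: 14>12, skip
j=3: 19>12, skip
j=4: 4≤12, i=1, swap(1,4) ⇒ 9 4 14 19 18 22 7 6 21 20 5 13 12
j=5: 22>12, skip
j=6: 7≤12, i=2, swap(2,6) ⇒ 9 4 7 19 18 22 14 6 21 20 5 13 12
j=7: 6≤12, i=3, swap(3,7) ⇒ 9 4 7 6 18 22 14 19 21 20 5 13 12
j=8: 21>12, skip
j=9: 20>12, skip
(after j=9) data = 9 4 7 6 18 22 14 19 21 20 5 13 12

9 4 7 6 18 22 14 19 21 20 5 13 12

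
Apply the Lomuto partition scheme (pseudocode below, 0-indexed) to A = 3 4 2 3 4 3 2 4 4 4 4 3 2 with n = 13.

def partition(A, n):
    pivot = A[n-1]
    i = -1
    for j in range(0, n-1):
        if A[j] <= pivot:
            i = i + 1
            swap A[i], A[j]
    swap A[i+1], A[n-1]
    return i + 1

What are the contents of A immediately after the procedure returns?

pivot = A[12] = 2; i = -1
j=0: A[0]=3 > 2 → no swap
j=1: A[1]=4 > 2 → no swap
j=2: A[2]=2 ≤ 2 → i=0, swap A[0],A[2] → 2 4 3 3 4 3 2 4 4 4 4 3 2
j=3: A[3]=3 > 2 → no swap
j=4: A[4]=4 > 2 → no swap
j=5: A[5]=3 > 2 → no swap
j=6: A[6]=2 ≤ 2 → i=1, swap A[1],A[6] → 2 2 3 3 4 3 4 4 4 4 4 3 2
j=7: A[7]=4 > 2 → no swap
j=8: A[8]=4 > 2 → no swap
j=9: A[9]=4 > 2 → no swap
j=10: A[10]=4 > 2 → no swap
j=11: A[11]=3 > 2 → no swap
final swap A[2],A[12] → 2 2 2 3 4 3 4 4 4 4 4 3 3; return 2

2 2 2 3 4 3 4 4 4 4 4 3 3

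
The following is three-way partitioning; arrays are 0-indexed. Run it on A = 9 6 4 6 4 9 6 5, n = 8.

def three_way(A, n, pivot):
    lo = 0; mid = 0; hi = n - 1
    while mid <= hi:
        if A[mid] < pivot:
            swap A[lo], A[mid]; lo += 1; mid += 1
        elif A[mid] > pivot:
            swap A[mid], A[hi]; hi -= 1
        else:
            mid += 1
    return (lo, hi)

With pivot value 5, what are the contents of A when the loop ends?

4 4 5 6 9 6 6 9

pivot = 5; lo=0, mid=0, hi=7
A[mid]=9>5: swap A[0],A[7]; hi=6 → 5 6 4 6 4 9 6 9
A[mid]=5=5: mid=1
A[mid]=6>5: swap A[1],A[6]; hi=5 → 5 6 4 6 4 9 6 9
A[mid]=6>5: swap A[1],A[5]; hi=4 → 5 9 4 6 4 6 6 9
A[mid]=9>5: swap A[1],A[4]; hi=3 → 5 4 4 6 9 6 6 9
A[mid]=4<5: swap A[0],A[1]; lo=1,mid=2 → 4 5 4 6 9 6 6 9
A[mid]=4<5: swap A[1],A[2]; lo=2,mid=3 → 4 4 5 6 9 6 6 9
A[mid]=6>5: swap A[3],A[3]; hi=2 → 4 4 5 6 9 6 6 9
end: lo=2, hi=2; A = 4 4 5 6 9 6 6 9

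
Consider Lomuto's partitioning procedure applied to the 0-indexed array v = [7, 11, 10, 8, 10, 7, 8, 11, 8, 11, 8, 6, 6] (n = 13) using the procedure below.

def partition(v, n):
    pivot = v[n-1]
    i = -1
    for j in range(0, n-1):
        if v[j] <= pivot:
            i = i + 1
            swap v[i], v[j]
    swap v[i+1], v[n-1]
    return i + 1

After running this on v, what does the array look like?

pivot=6, i=-1
j=0: 7>6, skip
j=1: 11>6, skip
j=2: 10>6, skip
j=3: 8>6, skip
j=4: 10>6, skip
j=5: 7>6, skip
j=6: 8>6, skip
j=7: 11>6, skip
j=8: 8>6, skip
j=9: 11>6, skip
j=10: 8>6, skip
j=11: 6≤6, i=0, swap(0,11) ⇒ [6, 11, 10, 8, 10, 7, 8, 11, 8, 11, 8, 7, 6]
swap(1,12) ⇒ [6, 6, 10, 8, 10, 7, 8, 11, 8, 11, 8, 7, 11]; return 1

[6, 6, 10, 8, 10, 7, 8, 11, 8, 11, 8, 7, 11]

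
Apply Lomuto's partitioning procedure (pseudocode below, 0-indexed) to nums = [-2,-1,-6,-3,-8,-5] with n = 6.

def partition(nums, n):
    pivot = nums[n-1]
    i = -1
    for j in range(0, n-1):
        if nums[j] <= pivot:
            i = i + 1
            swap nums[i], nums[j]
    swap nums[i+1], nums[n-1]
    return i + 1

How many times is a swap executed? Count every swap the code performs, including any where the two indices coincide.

3

pivot = nums[5] = -5; i = -1
j=0: nums[0]=-2 > -5 → no swap
j=1: nums[1]=-1 > -5 → no swap
j=2: nums[2]=-6 ≤ -5 → i=0, swap nums[0],nums[2] → [-6,-1,-2,-3,-8,-5]
j=3: nums[3]=-3 > -5 → no swap
j=4: nums[4]=-8 ≤ -5 → i=1, swap nums[1],nums[4] → [-6,-8,-2,-3,-1,-5]
final swap nums[2],nums[5] → [-6,-8,-5,-3,-1,-2]; return 2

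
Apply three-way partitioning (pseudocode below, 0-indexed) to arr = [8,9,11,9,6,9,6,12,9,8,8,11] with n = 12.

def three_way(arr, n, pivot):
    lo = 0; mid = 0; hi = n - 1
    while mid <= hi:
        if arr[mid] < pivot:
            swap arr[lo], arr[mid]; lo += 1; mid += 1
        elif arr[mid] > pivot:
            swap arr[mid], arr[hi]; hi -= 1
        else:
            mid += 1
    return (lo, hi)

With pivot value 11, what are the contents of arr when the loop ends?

[8,9,9,6,9,6,9,8,8,11,11,12]

lo=0 mid=0 hi=11
8<11: swap(0,0), lo=1 mid=1 ⇒ [8,9,11,9,6,9,6,12,9,8,8,11]
9<11: swap(1,1), lo=2 mid=2 ⇒ [8,9,11,9,6,9,6,12,9,8,8,11]
11=11: mid=3
9<11: swap(2,3), lo=3 mid=4 ⇒ [8,9,9,11,6,9,6,12,9,8,8,11]
6<11: swap(3,4), lo=4 mid=5 ⇒ [8,9,9,6,11,9,6,12,9,8,8,11]
9<11: swap(4,5), lo=5 mid=6 ⇒ [8,9,9,6,9,11,6,12,9,8,8,11]
6<11: swap(5,6), lo=6 mid=7 ⇒ [8,9,9,6,9,6,11,12,9,8,8,11]
12>11: swap(7,11), hi=10 ⇒ [8,9,9,6,9,6,11,11,9,8,8,12]
11=11: mid=8
9<11: swap(6,8), lo=7 mid=9 ⇒ [8,9,9,6,9,6,9,11,11,8,8,12]
8<11: swap(7,9), lo=8 mid=10 ⇒ [8,9,9,6,9,6,9,8,11,11,8,12]
8<11: swap(8,10), lo=9 mid=11 ⇒ [8,9,9,6,9,6,9,8,8,11,11,12]
done. lo=9 hi=10; arr=[8,9,9,6,9,6,9,8,8,11,11,12]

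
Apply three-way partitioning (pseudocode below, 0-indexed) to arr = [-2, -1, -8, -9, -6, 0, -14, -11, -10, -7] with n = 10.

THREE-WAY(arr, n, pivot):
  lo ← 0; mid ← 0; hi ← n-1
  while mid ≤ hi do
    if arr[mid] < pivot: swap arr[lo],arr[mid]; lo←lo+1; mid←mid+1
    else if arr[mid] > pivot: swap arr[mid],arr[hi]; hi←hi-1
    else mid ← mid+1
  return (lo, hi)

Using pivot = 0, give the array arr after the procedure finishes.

[-2, -1, -8, -9, -6, -14, -11, -10, -7, 0]

lo=0 mid=0 hi=9
-2<0: swap(0,0), lo=1 mid=1 ⇒ [-2, -1, -8, -9, -6, 0, -14, -11, -10, -7]
-1<0: swap(1,1), lo=2 mid=2 ⇒ [-2, -1, -8, -9, -6, 0, -14, -11, -10, -7]
-8<0: swap(2,2), lo=3 mid=3 ⇒ [-2, -1, -8, -9, -6, 0, -14, -11, -10, -7]
-9<0: swap(3,3), lo=4 mid=4 ⇒ [-2, -1, -8, -9, -6, 0, -14, -11, -10, -7]
-6<0: swap(4,4), lo=5 mid=5 ⇒ [-2, -1, -8, -9, -6, 0, -14, -11, -10, -7]
0=0: mid=6
-14<0: swap(5,6), lo=6 mid=7 ⇒ [-2, -1, -8, -9, -6, -14, 0, -11, -10, -7]
-11<0: swap(6,7), lo=7 mid=8 ⇒ [-2, -1, -8, -9, -6, -14, -11, 0, -10, -7]
-10<0: swap(7,8), lo=8 mid=9 ⇒ [-2, -1, -8, -9, -6, -14, -11, -10, 0, -7]
-7<0: swap(8,9), lo=9 mid=10 ⇒ [-2, -1, -8, -9, -6, -14, -11, -10, -7, 0]
done. lo=9 hi=9; arr=[-2, -1, -8, -9, -6, -14, -11, -10, -7, 0]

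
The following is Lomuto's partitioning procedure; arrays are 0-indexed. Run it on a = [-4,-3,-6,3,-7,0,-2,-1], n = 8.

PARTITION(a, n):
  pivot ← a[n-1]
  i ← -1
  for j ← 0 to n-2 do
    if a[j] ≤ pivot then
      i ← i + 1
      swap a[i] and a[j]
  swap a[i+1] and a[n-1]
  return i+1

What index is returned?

pivot = a[7] = -1; i = -1
j=0: a[0]=-4 ≤ -1 → i=0, swap a[0],a[0] (no change) → [-4,-3,-6,3,-7,0,-2,-1]
j=1: a[1]=-3 ≤ -1 → i=1, swap a[1],a[1] (no change) → [-4,-3,-6,3,-7,0,-2,-1]
j=2: a[2]=-6 ≤ -1 → i=2, swap a[2],a[2] (no change) → [-4,-3,-6,3,-7,0,-2,-1]
j=3: a[3]=3 > -1 → no swap
j=4: a[4]=-7 ≤ -1 → i=3, swap a[3],a[4] → [-4,-3,-6,-7,3,0,-2,-1]
j=5: a[5]=0 > -1 → no swap
j=6: a[6]=-2 ≤ -1 → i=4, swap a[4],a[6] → [-4,-3,-6,-7,-2,0,3,-1]
final swap a[5],a[7] → [-4,-3,-6,-7,-2,-1,3,0]; return 5

5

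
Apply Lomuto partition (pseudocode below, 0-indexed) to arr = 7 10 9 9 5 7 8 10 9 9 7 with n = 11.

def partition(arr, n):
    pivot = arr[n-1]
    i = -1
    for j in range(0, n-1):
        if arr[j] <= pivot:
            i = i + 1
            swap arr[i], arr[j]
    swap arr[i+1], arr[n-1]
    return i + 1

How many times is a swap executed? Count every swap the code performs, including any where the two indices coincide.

4

pivot = arr[10] = 7; i = -1
j=0: arr[0]=7 ≤ 7 → i=0, swap arr[0],arr[0] (no change) → 7 10 9 9 5 7 8 10 9 9 7
j=1: arr[1]=10 > 7 → no swap
j=2: arr[2]=9 > 7 → no swap
j=3: arr[3]=9 > 7 → no swap
j=4: arr[4]=5 ≤ 7 → i=1, swap arr[1],arr[4] → 7 5 9 9 10 7 8 10 9 9 7
j=5: arr[5]=7 ≤ 7 → i=2, swap arr[2],arr[5] → 7 5 7 9 10 9 8 10 9 9 7
j=6: arr[6]=8 > 7 → no swap
j=7: arr[7]=10 > 7 → no swap
j=8: arr[8]=9 > 7 → no swap
j=9: arr[9]=9 > 7 → no swap
final swap arr[3],arr[10] → 7 5 7 7 10 9 8 10 9 9 9; return 3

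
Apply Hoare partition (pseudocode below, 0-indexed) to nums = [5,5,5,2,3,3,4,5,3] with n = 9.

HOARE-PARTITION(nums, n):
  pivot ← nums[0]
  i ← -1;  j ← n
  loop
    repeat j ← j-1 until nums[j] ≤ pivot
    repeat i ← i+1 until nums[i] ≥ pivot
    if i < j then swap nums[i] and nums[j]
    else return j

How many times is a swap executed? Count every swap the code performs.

pivot=5
j stops at 8 (3), i stops at 0 (5); swap ⇒ [3,5,5,2,3,3,4,5,5]
j stops at 7 (5), i stops at 1 (5); swap ⇒ [3,5,5,2,3,3,4,5,5]
j stops at 6 (4), i stops at 2 (5); swap ⇒ [3,5,4,2,3,3,5,5,5]
j stops at 5, i stops at 6; i≥j ⇒ return 5. nums=[3,5,4,2,3,3,5,5,5]

3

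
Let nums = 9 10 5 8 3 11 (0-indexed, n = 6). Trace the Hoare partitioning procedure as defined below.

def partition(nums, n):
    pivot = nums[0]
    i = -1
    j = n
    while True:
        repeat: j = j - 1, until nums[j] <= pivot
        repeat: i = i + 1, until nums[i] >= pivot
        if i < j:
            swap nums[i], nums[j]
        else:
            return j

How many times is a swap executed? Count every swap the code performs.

pivot = nums[0] = 9; i = -1, j = 6
j→4 (nums[4]=3≤9), i→0 (nums[0]=9≥9); i<j, swap → 3 10 5 8 9 11
j→3 (nums[3]=8≤9), i→1 (nums[1]=10≥9); i<j, swap → 3 8 5 10 9 11
j→2, i→3; i≥j, return j=2. nums = 3 8 5 10 9 11

2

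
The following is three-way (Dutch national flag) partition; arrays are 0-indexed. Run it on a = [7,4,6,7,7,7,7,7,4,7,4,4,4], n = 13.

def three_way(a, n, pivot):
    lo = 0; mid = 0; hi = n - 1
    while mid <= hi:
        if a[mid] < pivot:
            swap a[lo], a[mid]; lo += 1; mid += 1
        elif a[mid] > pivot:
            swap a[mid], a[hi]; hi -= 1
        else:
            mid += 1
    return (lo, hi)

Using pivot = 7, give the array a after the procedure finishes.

[4,6,4,4,4,4,7,7,7,7,7,7,7]

pivot = 7; lo=0, mid=0, hi=12
a[mid]=7=7: mid=1
a[mid]=4<7: swap a[0],a[1]; lo=1,mid=2 → [4,7,6,7,7,7,7,7,4,7,4,4,4]
a[mid]=6<7: swap a[1],a[2]; lo=2,mid=3 → [4,6,7,7,7,7,7,7,4,7,4,4,4]
a[mid]=7=7: mid=4
a[mid]=7=7: mid=5
a[mid]=7=7: mid=6
a[mid]=7=7: mid=7
a[mid]=7=7: mid=8
a[mid]=4<7: swap a[2],a[8]; lo=3,mid=9 → [4,6,4,7,7,7,7,7,7,7,4,4,4]
a[mid]=7=7: mid=10
a[mid]=4<7: swap a[3],a[10]; lo=4,mid=11 → [4,6,4,4,7,7,7,7,7,7,7,4,4]
a[mid]=4<7: swap a[4],a[11]; lo=5,mid=12 → [4,6,4,4,4,7,7,7,7,7,7,7,4]
a[mid]=4<7: swap a[5],a[12]; lo=6,mid=13 → [4,6,4,4,4,4,7,7,7,7,7,7,7]
end: lo=6, hi=12; a = [4,6,4,4,4,4,7,7,7,7,7,7,7]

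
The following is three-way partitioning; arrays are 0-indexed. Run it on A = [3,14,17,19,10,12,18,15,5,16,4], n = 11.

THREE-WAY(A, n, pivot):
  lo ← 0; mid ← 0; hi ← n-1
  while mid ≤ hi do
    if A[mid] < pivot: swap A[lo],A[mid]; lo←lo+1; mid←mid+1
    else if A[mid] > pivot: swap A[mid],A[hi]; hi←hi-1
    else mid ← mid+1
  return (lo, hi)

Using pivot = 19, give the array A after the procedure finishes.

lo=0 mid=0 hi=10
3<19: swap(0,0), lo=1 mid=1 ⇒ [3,14,17,19,10,12,18,15,5,16,4]
14<19: swap(1,1), lo=2 mid=2 ⇒ [3,14,17,19,10,12,18,15,5,16,4]
17<19: swap(2,2), lo=3 mid=3 ⇒ [3,14,17,19,10,12,18,15,5,16,4]
19=19: mid=4
10<19: swap(3,4), lo=4 mid=5 ⇒ [3,14,17,10,19,12,18,15,5,16,4]
12<19: swap(4,5), lo=5 mid=6 ⇒ [3,14,17,10,12,19,18,15,5,16,4]
18<19: swap(5,6), lo=6 mid=7 ⇒ [3,14,17,10,12,18,19,15,5,16,4]
15<19: swap(6,7), lo=7 mid=8 ⇒ [3,14,17,10,12,18,15,19,5,16,4]
5<19: swap(7,8), lo=8 mid=9 ⇒ [3,14,17,10,12,18,15,5,19,16,4]
16<19: swap(8,9), lo=9 mid=10 ⇒ [3,14,17,10,12,18,15,5,16,19,4]
4<19: swap(9,10), lo=10 mid=11 ⇒ [3,14,17,10,12,18,15,5,16,4,19]
done. lo=10 hi=10; A=[3,14,17,10,12,18,15,5,16,4,19]

[3,14,17,10,12,18,15,5,16,4,19]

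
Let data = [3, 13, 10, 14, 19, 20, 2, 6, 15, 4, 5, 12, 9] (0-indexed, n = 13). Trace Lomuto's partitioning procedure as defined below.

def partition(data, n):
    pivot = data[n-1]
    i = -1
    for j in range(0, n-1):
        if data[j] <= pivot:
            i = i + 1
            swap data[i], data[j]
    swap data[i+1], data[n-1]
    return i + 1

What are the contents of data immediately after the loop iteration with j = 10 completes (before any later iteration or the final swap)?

[3, 2, 6, 4, 5, 20, 13, 10, 15, 14, 19, 12, 9]

pivot = data[12] = 9; i = -1
j=0: data[0]=3 ≤ 9 → i=0, swap data[0],data[0] (no change) → [3, 13, 10, 14, 19, 20, 2, 6, 15, 4, 5, 12, 9]
j=1: data[1]=13 > 9 → no swap
j=2: data[2]=10 > 9 → no swap
j=3: data[3]=14 > 9 → no swap
j=4: data[4]=19 > 9 → no swap
j=5: data[5]=20 > 9 → no swap
j=6: data[6]=2 ≤ 9 → i=1, swap data[1],data[6] → [3, 2, 10, 14, 19, 20, 13, 6, 15, 4, 5, 12, 9]
j=7: data[7]=6 ≤ 9 → i=2, swap data[2],data[7] → [3, 2, 6, 14, 19, 20, 13, 10, 15, 4, 5, 12, 9]
j=8: data[8]=15 > 9 → no swap
j=9: data[9]=4 ≤ 9 → i=3, swap data[3],data[9] → [3, 2, 6, 4, 19, 20, 13, 10, 15, 14, 5, 12, 9]
j=10: data[10]=5 ≤ 9 → i=4, swap data[4],data[10] → [3, 2, 6, 4, 5, 20, 13, 10, 15, 14, 19, 12, 9]
(after j=10) data = [3, 2, 6, 4, 5, 20, 13, 10, 15, 14, 19, 12, 9]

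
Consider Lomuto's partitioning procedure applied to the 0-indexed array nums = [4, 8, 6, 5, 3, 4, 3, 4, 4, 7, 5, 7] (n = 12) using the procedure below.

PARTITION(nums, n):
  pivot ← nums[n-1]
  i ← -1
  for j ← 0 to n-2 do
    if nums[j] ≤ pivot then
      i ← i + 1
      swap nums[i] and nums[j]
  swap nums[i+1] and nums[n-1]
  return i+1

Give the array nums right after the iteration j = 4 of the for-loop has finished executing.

[4, 6, 5, 3, 8, 4, 3, 4, 4, 7, 5, 7]

pivot = nums[11] = 7; i = -1
j=0: nums[0]=4 ≤ 7 → i=0, swap nums[0],nums[0] (no change) → [4, 8, 6, 5, 3, 4, 3, 4, 4, 7, 5, 7]
j=1: nums[1]=8 > 7 → no swap
j=2: nums[2]=6 ≤ 7 → i=1, swap nums[1],nums[2] → [4, 6, 8, 5, 3, 4, 3, 4, 4, 7, 5, 7]
j=3: nums[3]=5 ≤ 7 → i=2, swap nums[2],nums[3] → [4, 6, 5, 8, 3, 4, 3, 4, 4, 7, 5, 7]
j=4: nums[4]=3 ≤ 7 → i=3, swap nums[3],nums[4] → [4, 6, 5, 3, 8, 4, 3, 4, 4, 7, 5, 7]
(after j=4) nums = [4, 6, 5, 3, 8, 4, 3, 4, 4, 7, 5, 7]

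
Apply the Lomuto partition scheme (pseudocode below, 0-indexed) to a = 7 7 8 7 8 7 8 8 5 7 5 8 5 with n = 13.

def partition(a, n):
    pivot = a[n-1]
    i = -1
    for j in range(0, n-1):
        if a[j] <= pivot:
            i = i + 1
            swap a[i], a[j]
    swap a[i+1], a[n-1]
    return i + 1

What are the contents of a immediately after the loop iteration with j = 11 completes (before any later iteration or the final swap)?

5 5 8 7 8 7 8 8 7 7 7 8 5

pivot = a[12] = 5; i = -1
j=0: a[0]=7 > 5 → no swap
j=1: a[1]=7 > 5 → no swap
j=2: a[2]=8 > 5 → no swap
j=3: a[3]=7 > 5 → no swap
j=4: a[4]=8 > 5 → no swap
j=5: a[5]=7 > 5 → no swap
j=6: a[6]=8 > 5 → no swap
j=7: a[7]=8 > 5 → no swap
j=8: a[8]=5 ≤ 5 → i=0, swap a[0],a[8] → 5 7 8 7 8 7 8 8 7 7 5 8 5
j=9: a[9]=7 > 5 → no swap
j=10: a[10]=5 ≤ 5 → i=1, swap a[1],a[10] → 5 5 8 7 8 7 8 8 7 7 7 8 5
j=11: a[11]=8 > 5 → no swap
(after j=11) a = 5 5 8 7 8 7 8 8 7 7 7 8 5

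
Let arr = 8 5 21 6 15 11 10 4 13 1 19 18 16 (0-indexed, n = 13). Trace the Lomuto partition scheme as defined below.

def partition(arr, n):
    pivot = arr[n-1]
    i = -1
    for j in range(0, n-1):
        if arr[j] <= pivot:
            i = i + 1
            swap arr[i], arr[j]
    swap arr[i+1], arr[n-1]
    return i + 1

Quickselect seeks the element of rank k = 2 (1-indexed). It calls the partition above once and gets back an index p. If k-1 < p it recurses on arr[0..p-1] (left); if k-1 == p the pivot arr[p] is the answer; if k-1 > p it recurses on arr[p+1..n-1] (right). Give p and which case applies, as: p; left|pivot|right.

pivot = arr[12] = 16; i = -1
j=0: arr[0]=8 ≤ 16 → i=0, swap arr[0],arr[0] (no change) → 8 5 21 6 15 11 10 4 13 1 19 18 16
j=1: arr[1]=5 ≤ 16 → i=1, swap arr[1],arr[1] (no change) → 8 5 21 6 15 11 10 4 13 1 19 18 16
j=2: arr[2]=21 > 16 → no swap
j=3: arr[3]=6 ≤ 16 → i=2, swap arr[2],arr[3] → 8 5 6 21 15 11 10 4 13 1 19 18 16
j=4: arr[4]=15 ≤ 16 → i=3, swap arr[3],arr[4] → 8 5 6 15 21 11 10 4 13 1 19 18 16
j=5: arr[5]=11 ≤ 16 → i=4, swap arr[4],arr[5] → 8 5 6 15 11 21 10 4 13 1 19 18 16
j=6: arr[6]=10 ≤ 16 → i=5, swap arr[5],arr[6] → 8 5 6 15 11 10 21 4 13 1 19 18 16
j=7: arr[7]=4 ≤ 16 → i=6, swap arr[6],arr[7] → 8 5 6 15 11 10 4 21 13 1 19 18 16
j=8: arr[8]=13 ≤ 16 → i=7, swap arr[7],arr[8] → 8 5 6 15 11 10 4 13 21 1 19 18 16
j=9: arr[9]=1 ≤ 16 → i=8, swap arr[8],arr[9] → 8 5 6 15 11 10 4 13 1 21 19 18 16
j=10: arr[10]=19 > 16 → no swap
j=11: arr[11]=18 > 16 → no swap
final swap arr[9],arr[12] → 8 5 6 15 11 10 4 13 1 16 19 18 21; return 9
p = 9; k-1 = 1 < 9 ⇒ left

9; left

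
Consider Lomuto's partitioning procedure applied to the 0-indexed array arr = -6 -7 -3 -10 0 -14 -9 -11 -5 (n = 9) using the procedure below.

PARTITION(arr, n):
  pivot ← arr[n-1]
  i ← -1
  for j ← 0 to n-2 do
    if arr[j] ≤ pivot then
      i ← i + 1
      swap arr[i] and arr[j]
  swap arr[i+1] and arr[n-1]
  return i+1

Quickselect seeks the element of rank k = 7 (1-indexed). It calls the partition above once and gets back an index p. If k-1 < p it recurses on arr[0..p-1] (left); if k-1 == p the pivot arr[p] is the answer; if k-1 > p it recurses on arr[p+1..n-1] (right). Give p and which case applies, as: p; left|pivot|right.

pivot=-5, i=-1
j=0: -6≤-5, i=0, swap(0,0) ⇒ -6 -7 -3 -10 0 -14 -9 -11 -5
j=1: -7≤-5, i=1, swap(1,1) ⇒ -6 -7 -3 -10 0 -14 -9 -11 -5
j=2: -3>-5, skip
j=3: -10≤-5, i=2, swap(2,3) ⇒ -6 -7 -10 -3 0 -14 -9 -11 -5
j=4: 0>-5, skip
j=5: -14≤-5, i=3, swap(3,5) ⇒ -6 -7 -10 -14 0 -3 -9 -11 -5
j=6: -9≤-5, i=4, swap(4,6) ⇒ -6 -7 -10 -14 -9 -3 0 -11 -5
j=7: -11≤-5, i=5, swap(5,7) ⇒ -6 -7 -10 -14 -9 -11 0 -3 -5
swap(6,8) ⇒ -6 -7 -10 -14 -9 -11 -5 -3 0; return 6
p = 6; k-1 = 6 == 6 ⇒ pivot

6; pivot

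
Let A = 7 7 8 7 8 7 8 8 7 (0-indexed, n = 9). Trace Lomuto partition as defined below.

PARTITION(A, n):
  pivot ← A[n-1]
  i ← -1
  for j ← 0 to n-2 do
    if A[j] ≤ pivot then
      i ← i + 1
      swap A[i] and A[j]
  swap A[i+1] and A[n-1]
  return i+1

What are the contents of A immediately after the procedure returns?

pivot = A[8] = 7; i = -1
j=0: A[0]=7 ≤ 7 → i=0, swap A[0],A[0] (no change) → 7 7 8 7 8 7 8 8 7
j=1: A[1]=7 ≤ 7 → i=1, swap A[1],A[1] (no change) → 7 7 8 7 8 7 8 8 7
j=2: A[2]=8 > 7 → no swap
j=3: A[3]=7 ≤ 7 → i=2, swap A[2],A[3] → 7 7 7 8 8 7 8 8 7
j=4: A[4]=8 > 7 → no swap
j=5: A[5]=7 ≤ 7 → i=3, swap A[3],A[5] → 7 7 7 7 8 8 8 8 7
j=6: A[6]=8 > 7 → no swap
j=7: A[7]=8 > 7 → no swap
final swap A[4],A[8] → 7 7 7 7 7 8 8 8 8; return 4

7 7 7 7 7 8 8 8 8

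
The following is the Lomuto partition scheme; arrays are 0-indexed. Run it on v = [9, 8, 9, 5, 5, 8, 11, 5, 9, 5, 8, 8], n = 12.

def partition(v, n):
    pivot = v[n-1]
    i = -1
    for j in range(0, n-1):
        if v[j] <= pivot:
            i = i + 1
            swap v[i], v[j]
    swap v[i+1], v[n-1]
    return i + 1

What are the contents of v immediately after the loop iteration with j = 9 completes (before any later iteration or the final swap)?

pivot = v[11] = 8; i = -1
j=0: v[0]=9 > 8 → no swap
j=1: v[1]=8 ≤ 8 → i=0, swap v[0],v[1] → [8, 9, 9, 5, 5, 8, 11, 5, 9, 5, 8, 8]
j=2: v[2]=9 > 8 → no swap
j=3: v[3]=5 ≤ 8 → i=1, swap v[1],v[3] → [8, 5, 9, 9, 5, 8, 11, 5, 9, 5, 8, 8]
j=4: v[4]=5 ≤ 8 → i=2, swap v[2],v[4] → [8, 5, 5, 9, 9, 8, 11, 5, 9, 5, 8, 8]
j=5: v[5]=8 ≤ 8 → i=3, swap v[3],v[5] → [8, 5, 5, 8, 9, 9, 11, 5, 9, 5, 8, 8]
j=6: v[6]=11 > 8 → no swap
j=7: v[7]=5 ≤ 8 → i=4, swap v[4],v[7] → [8, 5, 5, 8, 5, 9, 11, 9, 9, 5, 8, 8]
j=8: v[8]=9 > 8 → no swap
j=9: v[9]=5 ≤ 8 → i=5, swap v[5],v[9] → [8, 5, 5, 8, 5, 5, 11, 9, 9, 9, 8, 8]
(after j=9) v = [8, 5, 5, 8, 5, 5, 11, 9, 9, 9, 8, 8]

[8, 5, 5, 8, 5, 5, 11, 9, 9, 9, 8, 8]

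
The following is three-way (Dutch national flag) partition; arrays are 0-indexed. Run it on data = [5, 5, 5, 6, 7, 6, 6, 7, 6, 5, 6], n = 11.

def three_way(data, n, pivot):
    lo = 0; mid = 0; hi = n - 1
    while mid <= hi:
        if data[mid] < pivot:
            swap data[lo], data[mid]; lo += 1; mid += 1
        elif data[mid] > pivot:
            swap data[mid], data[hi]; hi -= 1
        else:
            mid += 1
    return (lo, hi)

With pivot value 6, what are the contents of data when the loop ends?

[5, 5, 5, 5, 6, 6, 6, 6, 6, 7, 7]

pivot = 6; lo=0, mid=0, hi=10
data[mid]=5<6: swap data[0],data[0]; lo=1,mid=1 → [5, 5, 5, 6, 7, 6, 6, 7, 6, 5, 6]
data[mid]=5<6: swap data[1],data[1]; lo=2,mid=2 → [5, 5, 5, 6, 7, 6, 6, 7, 6, 5, 6]
data[mid]=5<6: swap data[2],data[2]; lo=3,mid=3 → [5, 5, 5, 6, 7, 6, 6, 7, 6, 5, 6]
data[mid]=6=6: mid=4
data[mid]=7>6: swap data[4],data[10]; hi=9 → [5, 5, 5, 6, 6, 6, 6, 7, 6, 5, 7]
data[mid]=6=6: mid=5
data[mid]=6=6: mid=6
data[mid]=6=6: mid=7
data[mid]=7>6: swap data[7],data[9]; hi=8 → [5, 5, 5, 6, 6, 6, 6, 5, 6, 7, 7]
data[mid]=5<6: swap data[3],data[7]; lo=4,mid=8 → [5, 5, 5, 5, 6, 6, 6, 6, 6, 7, 7]
data[mid]=6=6: mid=9
end: lo=4, hi=8; data = [5, 5, 5, 5, 6, 6, 6, 6, 6, 7, 7]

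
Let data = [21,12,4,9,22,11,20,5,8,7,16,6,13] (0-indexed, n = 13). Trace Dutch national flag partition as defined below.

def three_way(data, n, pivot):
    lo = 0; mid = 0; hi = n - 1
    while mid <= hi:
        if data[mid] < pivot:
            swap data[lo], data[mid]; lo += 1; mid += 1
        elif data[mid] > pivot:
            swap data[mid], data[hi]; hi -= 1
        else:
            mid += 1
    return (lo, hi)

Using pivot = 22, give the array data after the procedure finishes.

[21,12,4,9,11,20,5,8,7,16,6,13,22]

lo=0 mid=0 hi=12
21<22: swap(0,0), lo=1 mid=1 ⇒ [21,12,4,9,22,11,20,5,8,7,16,6,13]
12<22: swap(1,1), lo=2 mid=2 ⇒ [21,12,4,9,22,11,20,5,8,7,16,6,13]
4<22: swap(2,2), lo=3 mid=3 ⇒ [21,12,4,9,22,11,20,5,8,7,16,6,13]
9<22: swap(3,3), lo=4 mid=4 ⇒ [21,12,4,9,22,11,20,5,8,7,16,6,13]
22=22: mid=5
11<22: swap(4,5), lo=5 mid=6 ⇒ [21,12,4,9,11,22,20,5,8,7,16,6,13]
20<22: swap(5,6), lo=6 mid=7 ⇒ [21,12,4,9,11,20,22,5,8,7,16,6,13]
5<22: swap(6,7), lo=7 mid=8 ⇒ [21,12,4,9,11,20,5,22,8,7,16,6,13]
8<22: swap(7,8), lo=8 mid=9 ⇒ [21,12,4,9,11,20,5,8,22,7,16,6,13]
7<22: swap(8,9), lo=9 mid=10 ⇒ [21,12,4,9,11,20,5,8,7,22,16,6,13]
16<22: swap(9,10), lo=10 mid=11 ⇒ [21,12,4,9,11,20,5,8,7,16,22,6,13]
6<22: swap(10,11), lo=11 mid=12 ⇒ [21,12,4,9,11,20,5,8,7,16,6,22,13]
13<22: swap(11,12), lo=12 mid=13 ⇒ [21,12,4,9,11,20,5,8,7,16,6,13,22]
done. lo=12 hi=12; data=[21,12,4,9,11,20,5,8,7,16,6,13,22]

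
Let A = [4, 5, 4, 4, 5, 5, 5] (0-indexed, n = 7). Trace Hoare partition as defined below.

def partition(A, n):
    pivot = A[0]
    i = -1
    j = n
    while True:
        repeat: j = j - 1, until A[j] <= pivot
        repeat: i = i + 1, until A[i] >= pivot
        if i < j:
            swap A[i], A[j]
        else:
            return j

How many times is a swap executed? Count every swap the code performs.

2

pivot=4
j stops at 3 (4), i stops at 0 (4); swap ⇒ [4, 5, 4, 4, 5, 5, 5]
j stops at 2 (4), i stops at 1 (5); swap ⇒ [4, 4, 5, 4, 5, 5, 5]
j stops at 1, i stops at 2; i≥j ⇒ return 1. A=[4, 4, 5, 4, 5, 5, 5]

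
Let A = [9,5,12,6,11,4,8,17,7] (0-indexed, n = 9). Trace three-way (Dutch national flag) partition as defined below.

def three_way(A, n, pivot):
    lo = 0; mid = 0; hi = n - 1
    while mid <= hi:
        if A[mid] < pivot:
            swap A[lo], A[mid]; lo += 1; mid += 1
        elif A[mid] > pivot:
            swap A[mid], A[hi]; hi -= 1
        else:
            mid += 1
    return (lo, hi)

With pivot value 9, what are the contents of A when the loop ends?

pivot = 9; lo=0, mid=0, hi=8
A[mid]=9=9: mid=1
A[mid]=5<9: swap A[0],A[1]; lo=1,mid=2 → [5,9,12,6,11,4,8,17,7]
A[mid]=12>9: swap A[2],A[8]; hi=7 → [5,9,7,6,11,4,8,17,12]
A[mid]=7<9: swap A[1],A[2]; lo=2,mid=3 → [5,7,9,6,11,4,8,17,12]
A[mid]=6<9: swap A[2],A[3]; lo=3,mid=4 → [5,7,6,9,11,4,8,17,12]
A[mid]=11>9: swap A[4],A[7]; hi=6 → [5,7,6,9,17,4,8,11,12]
A[mid]=17>9: swap A[4],A[6]; hi=5 → [5,7,6,9,8,4,17,11,12]
A[mid]=8<9: swap A[3],A[4]; lo=4,mid=5 → [5,7,6,8,9,4,17,11,12]
A[mid]=4<9: swap A[4],A[5]; lo=5,mid=6 → [5,7,6,8,4,9,17,11,12]
end: lo=5, hi=5; A = [5,7,6,8,4,9,17,11,12]

[5,7,6,8,4,9,17,11,12]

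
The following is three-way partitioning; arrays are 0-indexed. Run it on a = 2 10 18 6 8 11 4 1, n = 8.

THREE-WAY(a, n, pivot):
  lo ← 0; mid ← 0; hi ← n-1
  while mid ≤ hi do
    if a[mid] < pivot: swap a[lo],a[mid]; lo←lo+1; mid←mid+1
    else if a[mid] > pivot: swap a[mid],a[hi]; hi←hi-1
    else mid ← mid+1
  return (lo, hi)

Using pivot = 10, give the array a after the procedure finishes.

pivot = 10; lo=0, mid=0, hi=7
a[mid]=2<10: swap a[0],a[0]; lo=1,mid=1 → 2 10 18 6 8 11 4 1
a[mid]=10=10: mid=2
a[mid]=18>10: swap a[2],a[7]; hi=6 → 2 10 1 6 8 11 4 18
a[mid]=1<10: swap a[1],a[2]; lo=2,mid=3 → 2 1 10 6 8 11 4 18
a[mid]=6<10: swap a[2],a[3]; lo=3,mid=4 → 2 1 6 10 8 11 4 18
a[mid]=8<10: swap a[3],a[4]; lo=4,mid=5 → 2 1 6 8 10 11 4 18
a[mid]=11>10: swap a[5],a[6]; hi=5 → 2 1 6 8 10 4 11 18
a[mid]=4<10: swap a[4],a[5]; lo=5,mid=6 → 2 1 6 8 4 10 11 18
end: lo=5, hi=5; a = 2 1 6 8 4 10 11 18

2 1 6 8 4 10 11 18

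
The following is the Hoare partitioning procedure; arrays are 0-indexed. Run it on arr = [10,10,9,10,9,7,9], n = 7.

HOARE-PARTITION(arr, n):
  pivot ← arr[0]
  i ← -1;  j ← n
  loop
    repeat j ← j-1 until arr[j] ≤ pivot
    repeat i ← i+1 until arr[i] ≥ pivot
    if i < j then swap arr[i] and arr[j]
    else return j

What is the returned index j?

pivot = arr[0] = 10; i = -1, j = 7
j→6 (arr[6]=9≤10), i→0 (arr[0]=10≥10); i<j, swap → [9,10,9,10,9,7,10]
j→5 (arr[5]=7≤10), i→1 (arr[1]=10≥10); i<j, swap → [9,7,9,10,9,10,10]
j→4 (arr[4]=9≤10), i→3 (arr[3]=10≥10); i<j, swap → [9,7,9,9,10,10,10]
j→3, i→4; i≥j, return j=3. arr = [9,7,9,9,10,10,10]

3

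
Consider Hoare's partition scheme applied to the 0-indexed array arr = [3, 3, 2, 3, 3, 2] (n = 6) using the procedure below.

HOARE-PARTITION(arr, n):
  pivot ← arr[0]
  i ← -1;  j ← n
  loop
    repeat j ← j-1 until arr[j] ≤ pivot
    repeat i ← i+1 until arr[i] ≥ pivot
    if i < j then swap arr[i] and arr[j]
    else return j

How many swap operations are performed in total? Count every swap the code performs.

2

pivot=3
j stops at 5 (2), i stops at 0 (3); swap ⇒ [2, 3, 2, 3, 3, 3]
j stops at 4 (3), i stops at 1 (3); swap ⇒ [2, 3, 2, 3, 3, 3]
j stops at 3, i stops at 3; i≥j ⇒ return 3. arr=[2, 3, 2, 3, 3, 3]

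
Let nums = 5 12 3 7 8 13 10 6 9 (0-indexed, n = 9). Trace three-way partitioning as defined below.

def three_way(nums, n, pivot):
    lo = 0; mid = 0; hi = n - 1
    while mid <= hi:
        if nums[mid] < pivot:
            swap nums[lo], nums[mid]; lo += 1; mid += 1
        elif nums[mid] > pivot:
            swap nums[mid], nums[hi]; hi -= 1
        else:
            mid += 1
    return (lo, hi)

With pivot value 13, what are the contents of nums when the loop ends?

5 12 3 7 8 10 6 9 13

pivot = 13; lo=0, mid=0, hi=8
nums[mid]=5<13: swap nums[0],nums[0]; lo=1,mid=1 → 5 12 3 7 8 13 10 6 9
nums[mid]=12<13: swap nums[1],nums[1]; lo=2,mid=2 → 5 12 3 7 8 13 10 6 9
nums[mid]=3<13: swap nums[2],nums[2]; lo=3,mid=3 → 5 12 3 7 8 13 10 6 9
nums[mid]=7<13: swap nums[3],nums[3]; lo=4,mid=4 → 5 12 3 7 8 13 10 6 9
nums[mid]=8<13: swap nums[4],nums[4]; lo=5,mid=5 → 5 12 3 7 8 13 10 6 9
nums[mid]=13=13: mid=6
nums[mid]=10<13: swap nums[5],nums[6]; lo=6,mid=7 → 5 12 3 7 8 10 13 6 9
nums[mid]=6<13: swap nums[6],nums[7]; lo=7,mid=8 → 5 12 3 7 8 10 6 13 9
nums[mid]=9<13: swap nums[7],nums[8]; lo=8,mid=9 → 5 12 3 7 8 10 6 9 13
end: lo=8, hi=8; nums = 5 12 3 7 8 10 6 9 13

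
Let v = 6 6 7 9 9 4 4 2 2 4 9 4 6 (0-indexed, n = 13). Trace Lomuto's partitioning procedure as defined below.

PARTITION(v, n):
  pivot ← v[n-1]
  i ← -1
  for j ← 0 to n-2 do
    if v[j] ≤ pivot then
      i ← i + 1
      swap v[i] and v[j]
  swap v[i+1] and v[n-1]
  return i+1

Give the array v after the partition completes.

6 6 4 4 2 2 4 4 6 9 9 9 7

pivot=6, i=-1
j=0: 6≤6, i=0, swap(0,0) ⇒ 6 6 7 9 9 4 4 2 2 4 9 4 6
j=1: 6≤6, i=1, swap(1,1) ⇒ 6 6 7 9 9 4 4 2 2 4 9 4 6
j=2: 7>6, skip
j=3: 9>6, skip
j=4: 9>6, skip
j=5: 4≤6, i=2, swap(2,5) ⇒ 6 6 4 9 9 7 4 2 2 4 9 4 6
j=6: 4≤6, i=3, swap(3,6) ⇒ 6 6 4 4 9 7 9 2 2 4 9 4 6
j=7: 2≤6, i=4, swap(4,7) ⇒ 6 6 4 4 2 7 9 9 2 4 9 4 6
j=8: 2≤6, i=5, swap(5,8) ⇒ 6 6 4 4 2 2 9 9 7 4 9 4 6
j=9: 4≤6, i=6, swap(6,9) ⇒ 6 6 4 4 2 2 4 9 7 9 9 4 6
j=10: 9>6, skip
j=11: 4≤6, i=7, swap(7,11) ⇒ 6 6 4 4 2 2 4 4 7 9 9 9 6
swap(8,12) ⇒ 6 6 4 4 2 2 4 4 6 9 9 9 7; return 8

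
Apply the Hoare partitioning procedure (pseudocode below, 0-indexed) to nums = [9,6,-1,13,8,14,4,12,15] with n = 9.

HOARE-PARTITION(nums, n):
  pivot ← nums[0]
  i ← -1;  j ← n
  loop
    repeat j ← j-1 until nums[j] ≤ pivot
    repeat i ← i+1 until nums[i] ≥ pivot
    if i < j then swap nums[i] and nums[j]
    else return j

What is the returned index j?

pivot = nums[0] = 9; i = -1, j = 9
j→6 (nums[6]=4≤9), i→0 (nums[0]=9≥9); i<j, swap → [4,6,-1,13,8,14,9,12,15]
j→4 (nums[4]=8≤9), i→3 (nums[3]=13≥9); i<j, swap → [4,6,-1,8,13,14,9,12,15]
j→3, i→4; i≥j, return j=3. nums = [4,6,-1,8,13,14,9,12,15]

3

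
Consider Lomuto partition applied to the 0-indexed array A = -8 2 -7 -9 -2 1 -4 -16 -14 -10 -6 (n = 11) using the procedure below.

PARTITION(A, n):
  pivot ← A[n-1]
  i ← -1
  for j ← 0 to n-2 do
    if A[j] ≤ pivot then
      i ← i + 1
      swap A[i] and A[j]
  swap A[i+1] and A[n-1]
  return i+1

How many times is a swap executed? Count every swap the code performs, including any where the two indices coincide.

pivot = A[10] = -6; i = -1
j=0: A[0]=-8 ≤ -6 → i=0, swap A[0],A[0] (no change) → -8 2 -7 -9 -2 1 -4 -16 -14 -10 -6
j=1: A[1]=2 > -6 → no swap
j=2: A[2]=-7 ≤ -6 → i=1, swap A[1],A[2] → -8 -7 2 -9 -2 1 -4 -16 -14 -10 -6
j=3: A[3]=-9 ≤ -6 → i=2, swap A[2],A[3] → -8 -7 -9 2 -2 1 -4 -16 -14 -10 -6
j=4: A[4]=-2 > -6 → no swap
j=5: A[5]=1 > -6 → no swap
j=6: A[6]=-4 > -6 → no swap
j=7: A[7]=-16 ≤ -6 → i=3, swap A[3],A[7] → -8 -7 -9 -16 -2 1 -4 2 -14 -10 -6
j=8: A[8]=-14 ≤ -6 → i=4, swap A[4],A[8] → -8 -7 -9 -16 -14 1 -4 2 -2 -10 -6
j=9: A[9]=-10 ≤ -6 → i=5, swap A[5],A[9] → -8 -7 -9 -16 -14 -10 -4 2 -2 1 -6
final swap A[6],A[10] → -8 -7 -9 -16 -14 -10 -6 2 -2 1 -4; return 6

7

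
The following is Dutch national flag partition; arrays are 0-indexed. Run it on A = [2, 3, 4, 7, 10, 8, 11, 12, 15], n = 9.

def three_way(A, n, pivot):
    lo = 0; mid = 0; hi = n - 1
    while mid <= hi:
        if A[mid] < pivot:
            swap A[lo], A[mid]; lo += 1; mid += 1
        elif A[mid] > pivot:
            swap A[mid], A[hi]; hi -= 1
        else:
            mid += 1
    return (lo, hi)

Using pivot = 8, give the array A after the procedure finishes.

lo=0 mid=0 hi=8
2<8: swap(0,0), lo=1 mid=1 ⇒ [2, 3, 4, 7, 10, 8, 11, 12, 15]
3<8: swap(1,1), lo=2 mid=2 ⇒ [2, 3, 4, 7, 10, 8, 11, 12, 15]
4<8: swap(2,2), lo=3 mid=3 ⇒ [2, 3, 4, 7, 10, 8, 11, 12, 15]
7<8: swap(3,3), lo=4 mid=4 ⇒ [2, 3, 4, 7, 10, 8, 11, 12, 15]
10>8: swap(4,8), hi=7 ⇒ [2, 3, 4, 7, 15, 8, 11, 12, 10]
15>8: swap(4,7), hi=6 ⇒ [2, 3, 4, 7, 12, 8, 11, 15, 10]
12>8: swap(4,6), hi=5 ⇒ [2, 3, 4, 7, 11, 8, 12, 15, 10]
11>8: swap(4,5), hi=4 ⇒ [2, 3, 4, 7, 8, 11, 12, 15, 10]
8=8: mid=5
done. lo=4 hi=4; A=[2, 3, 4, 7, 8, 11, 12, 15, 10]

[2, 3, 4, 7, 8, 11, 12, 15, 10]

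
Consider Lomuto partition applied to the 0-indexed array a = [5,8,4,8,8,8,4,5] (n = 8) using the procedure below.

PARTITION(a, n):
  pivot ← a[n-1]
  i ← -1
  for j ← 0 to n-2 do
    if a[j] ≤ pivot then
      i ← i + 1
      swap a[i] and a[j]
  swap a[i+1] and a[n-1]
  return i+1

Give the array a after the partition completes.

[5,4,4,5,8,8,8,8]

pivot=5, i=-1
j=0: 5≤5, i=0, swap(0,0) ⇒ [5,8,4,8,8,8,4,5]
j=1: 8>5, skip
j=2: 4≤5, i=1, swap(1,2) ⇒ [5,4,8,8,8,8,4,5]
j=3: 8>5, skip
j=4: 8>5, skip
j=5: 8>5, skip
j=6: 4≤5, i=2, swap(2,6) ⇒ [5,4,4,8,8,8,8,5]
swap(3,7) ⇒ [5,4,4,5,8,8,8,8]; return 3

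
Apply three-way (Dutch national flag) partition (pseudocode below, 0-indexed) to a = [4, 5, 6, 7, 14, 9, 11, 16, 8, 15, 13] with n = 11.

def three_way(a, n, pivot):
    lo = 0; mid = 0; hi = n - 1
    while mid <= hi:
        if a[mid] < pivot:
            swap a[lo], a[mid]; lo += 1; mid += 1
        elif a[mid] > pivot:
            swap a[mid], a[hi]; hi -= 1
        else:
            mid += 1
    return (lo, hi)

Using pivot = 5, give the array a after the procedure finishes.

lo=0 mid=0 hi=10
4<5: swap(0,0), lo=1 mid=1 ⇒ [4, 5, 6, 7, 14, 9, 11, 16, 8, 15, 13]
5=5: mid=2
6>5: swap(2,10), hi=9 ⇒ [4, 5, 13, 7, 14, 9, 11, 16, 8, 15, 6]
13>5: swap(2,9), hi=8 ⇒ [4, 5, 15, 7, 14, 9, 11, 16, 8, 13, 6]
15>5: swap(2,8), hi=7 ⇒ [4, 5, 8, 7, 14, 9, 11, 16, 15, 13, 6]
8>5: swap(2,7), hi=6 ⇒ [4, 5, 16, 7, 14, 9, 11, 8, 15, 13, 6]
16>5: swap(2,6), hi=5 ⇒ [4, 5, 11, 7, 14, 9, 16, 8, 15, 13, 6]
11>5: swap(2,5), hi=4 ⇒ [4, 5, 9, 7, 14, 11, 16, 8, 15, 13, 6]
9>5: swap(2,4), hi=3 ⇒ [4, 5, 14, 7, 9, 11, 16, 8, 15, 13, 6]
14>5: swap(2,3), hi=2 ⇒ [4, 5, 7, 14, 9, 11, 16, 8, 15, 13, 6]
7>5: swap(2,2), hi=1 ⇒ [4, 5, 7, 14, 9, 11, 16, 8, 15, 13, 6]
done. lo=1 hi=1; a=[4, 5, 7, 14, 9, 11, 16, 8, 15, 13, 6]

[4, 5, 7, 14, 9, 11, 16, 8, 15, 13, 6]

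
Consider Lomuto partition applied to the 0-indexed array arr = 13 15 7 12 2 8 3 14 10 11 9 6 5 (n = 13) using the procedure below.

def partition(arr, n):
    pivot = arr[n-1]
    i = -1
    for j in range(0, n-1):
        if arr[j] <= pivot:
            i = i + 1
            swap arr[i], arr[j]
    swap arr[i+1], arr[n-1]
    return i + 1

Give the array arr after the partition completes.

2 3 5 12 13 8 15 14 10 11 9 6 7

pivot=5, i=-1
j=0: 13>5, skip
j=1: 15>5, skip
j=2: 7>5, skip
j=3: 12>5, skip
j=4: 2≤5, i=0, swap(0,4) ⇒ 2 15 7 12 13 8 3 14 10 11 9 6 5
j=5: 8>5, skip
j=6: 3≤5, i=1, swap(1,6) ⇒ 2 3 7 12 13 8 15 14 10 11 9 6 5
j=7: 14>5, skip
j=8: 10>5, skip
j=9: 11>5, skip
j=10: 9>5, skip
j=11: 6>5, skip
swap(2,12) ⇒ 2 3 5 12 13 8 15 14 10 11 9 6 7; return 2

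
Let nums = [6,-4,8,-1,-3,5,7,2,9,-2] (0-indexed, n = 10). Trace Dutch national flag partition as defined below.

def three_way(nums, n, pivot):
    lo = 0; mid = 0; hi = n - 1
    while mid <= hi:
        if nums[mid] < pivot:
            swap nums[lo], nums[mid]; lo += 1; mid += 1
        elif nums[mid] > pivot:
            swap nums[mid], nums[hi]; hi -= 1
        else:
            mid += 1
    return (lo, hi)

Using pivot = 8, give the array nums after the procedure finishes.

lo=0 mid=0 hi=9
6<8: swap(0,0), lo=1 mid=1 ⇒ [6,-4,8,-1,-3,5,7,2,9,-2]
-4<8: swap(1,1), lo=2 mid=2 ⇒ [6,-4,8,-1,-3,5,7,2,9,-2]
8=8: mid=3
-1<8: swap(2,3), lo=3 mid=4 ⇒ [6,-4,-1,8,-3,5,7,2,9,-2]
-3<8: swap(3,4), lo=4 mid=5 ⇒ [6,-4,-1,-3,8,5,7,2,9,-2]
5<8: swap(4,5), lo=5 mid=6 ⇒ [6,-4,-1,-3,5,8,7,2,9,-2]
7<8: swap(5,6), lo=6 mid=7 ⇒ [6,-4,-1,-3,5,7,8,2,9,-2]
2<8: swap(6,7), lo=7 mid=8 ⇒ [6,-4,-1,-3,5,7,2,8,9,-2]
9>8: swap(8,9), hi=8 ⇒ [6,-4,-1,-3,5,7,2,8,-2,9]
-2<8: swap(7,8), lo=8 mid=9 ⇒ [6,-4,-1,-3,5,7,2,-2,8,9]
done. lo=8 hi=8; nums=[6,-4,-1,-3,5,7,2,-2,8,9]

[6,-4,-1,-3,5,7,2,-2,8,9]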